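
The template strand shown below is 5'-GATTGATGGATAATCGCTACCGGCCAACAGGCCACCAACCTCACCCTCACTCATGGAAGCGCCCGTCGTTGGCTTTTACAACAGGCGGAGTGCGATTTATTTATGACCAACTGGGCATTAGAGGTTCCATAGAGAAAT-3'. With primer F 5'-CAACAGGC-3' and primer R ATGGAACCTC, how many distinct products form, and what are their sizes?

Two products: 106 bp, 52 bp

The forward primer CAACAGGC matches the top strand at positions 25–32, 79–86.
The reverse primer's reverse complement is GAGGTTCCAT, matching at positions 121–130.
Each forward site pairs with the reverse site to give a product ending at position 130: sizes 106, 52 bp.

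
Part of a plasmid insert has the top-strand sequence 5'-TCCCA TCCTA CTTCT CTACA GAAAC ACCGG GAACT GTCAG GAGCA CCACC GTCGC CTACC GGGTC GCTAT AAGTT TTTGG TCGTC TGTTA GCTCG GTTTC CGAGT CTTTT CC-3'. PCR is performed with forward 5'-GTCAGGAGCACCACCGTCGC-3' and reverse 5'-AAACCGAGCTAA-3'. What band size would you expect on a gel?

64 bp

Scanning the template, GTCAGGAGCACCACCGTCGC occurs at positions 36–55; this primer anneals to the bottom strand there with its 3' end pointing downstream.
Reverse complement of the reverse primer: TTAGCTCGGTTT. This occurs on the top strand at positions 88–99.
The product runs from position 36 to position 99, so its length is 99 − 36 + 1 = 64 bp.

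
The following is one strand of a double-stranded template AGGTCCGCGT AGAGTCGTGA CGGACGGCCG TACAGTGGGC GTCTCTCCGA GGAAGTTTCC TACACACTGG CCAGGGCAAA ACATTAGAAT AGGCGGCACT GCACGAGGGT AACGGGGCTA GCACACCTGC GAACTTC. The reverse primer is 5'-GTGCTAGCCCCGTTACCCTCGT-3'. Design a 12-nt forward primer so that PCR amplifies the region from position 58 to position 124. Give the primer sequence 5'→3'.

5'-TCCTACACACTG-3'

The reverse primer's reverse complement ACGAGGGTAACGGGGCTAGCAC matches the template at positions 103–124; the product starts at position 58.
The forward primer is identical to the top strand over positions 58–69: TCCTACACACTG.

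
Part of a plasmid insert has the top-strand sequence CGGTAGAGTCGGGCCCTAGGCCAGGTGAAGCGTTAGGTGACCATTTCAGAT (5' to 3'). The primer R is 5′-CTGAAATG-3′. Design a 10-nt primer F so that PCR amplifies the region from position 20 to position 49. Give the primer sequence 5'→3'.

5'-GCCAGGTGAA-3'

The reverse primer's reverse complement CATTTCAG matches the template at positions 42–49; the product starts at position 20.
The forward primer is identical to the top strand over positions 20–29: GCCAGGTGAA.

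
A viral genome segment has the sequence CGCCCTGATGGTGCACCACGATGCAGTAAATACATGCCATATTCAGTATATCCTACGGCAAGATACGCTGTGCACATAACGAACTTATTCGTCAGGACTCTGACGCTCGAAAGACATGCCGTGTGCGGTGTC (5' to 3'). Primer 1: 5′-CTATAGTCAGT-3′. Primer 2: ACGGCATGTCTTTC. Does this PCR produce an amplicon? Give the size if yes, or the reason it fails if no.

No product — primer 1 has no binding site in the template.

Primer 1 (CTATAGTCAGT) does not match the top strand, and its reverse complement ACTGACTATAG does not match either.
With no annealing site for primer 1, no amplification occurs.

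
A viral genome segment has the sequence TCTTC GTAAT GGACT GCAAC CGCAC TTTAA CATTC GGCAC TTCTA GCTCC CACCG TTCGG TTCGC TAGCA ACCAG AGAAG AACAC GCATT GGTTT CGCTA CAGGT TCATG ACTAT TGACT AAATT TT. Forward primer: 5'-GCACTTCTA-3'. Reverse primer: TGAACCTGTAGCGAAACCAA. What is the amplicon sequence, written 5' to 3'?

5'-GCACTTCTAGCTCCCACCGTTCGGTTCGCTAGCAACCAGAGAAGAACACGCATTGGTTTCGCTACAGGTTCA-3'

Forward primer GCACTTCTA is found on the top strand at positions 37–45.
The reverse primer's reverse complement is TTGGTTTCGCTACAGGTTCA, which matches the template at positions 89–108.
The product is the template from position 37 through 108 (72 bp).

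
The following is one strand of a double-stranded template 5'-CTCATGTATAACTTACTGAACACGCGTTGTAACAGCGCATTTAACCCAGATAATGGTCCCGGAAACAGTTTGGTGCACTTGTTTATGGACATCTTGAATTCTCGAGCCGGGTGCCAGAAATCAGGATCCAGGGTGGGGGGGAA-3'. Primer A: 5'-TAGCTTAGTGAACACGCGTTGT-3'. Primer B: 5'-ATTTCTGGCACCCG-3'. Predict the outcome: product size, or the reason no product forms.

Primer A (TAGCTTAGTGAACACGCGTTGT) does not match the top strand, and its reverse complement ACAACGCGTGTTCACTAAGCTA does not match either.
With no annealing site for primer A, no amplification occurs.

No product — primer A has no binding site in the template.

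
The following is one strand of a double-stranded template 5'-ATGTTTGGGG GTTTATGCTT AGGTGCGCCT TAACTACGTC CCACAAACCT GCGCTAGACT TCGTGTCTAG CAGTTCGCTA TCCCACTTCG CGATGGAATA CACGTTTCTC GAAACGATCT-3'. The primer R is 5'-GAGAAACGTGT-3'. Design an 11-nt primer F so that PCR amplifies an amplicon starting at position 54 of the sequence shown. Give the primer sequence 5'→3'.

The reverse primer's reverse complement ACACGTTTCTC matches the template at positions 100–110; the product starts at position 54.
The forward primer is identical to the top strand over positions 54–64: CTAGACTTCGT.

5'-CTAGACTTCGT-3'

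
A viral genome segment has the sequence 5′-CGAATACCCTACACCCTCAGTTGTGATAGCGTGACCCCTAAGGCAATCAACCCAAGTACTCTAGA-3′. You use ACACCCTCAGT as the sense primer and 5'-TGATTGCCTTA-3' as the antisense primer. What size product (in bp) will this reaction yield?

39 bp

The forward primer matches the template at positions 11–21.
The reverse primer's reverse complement is TAAGGCAATCA, which matches the template at positions 39–49.
The product runs from position 11 to position 49, so its length is 49 − 11 + 1 = 39 bp.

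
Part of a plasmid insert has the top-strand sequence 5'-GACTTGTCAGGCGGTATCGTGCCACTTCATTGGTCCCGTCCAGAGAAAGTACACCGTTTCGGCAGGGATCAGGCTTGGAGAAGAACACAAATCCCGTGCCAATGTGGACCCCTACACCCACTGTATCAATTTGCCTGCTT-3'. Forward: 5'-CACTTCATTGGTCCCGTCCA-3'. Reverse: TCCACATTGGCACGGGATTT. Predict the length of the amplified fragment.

Scanning the template, CACTTCATTGGTCCCGTCCA occurs at positions 23–42; this primer anneals to the bottom strand there with its 3' end pointing downstream.
Taking the reverse complement of TCCACATTGGCACGGGATTT gives AAATCCCGTGCCAATGTGGA, found at positions 89–108 on the template; the primer anneals here to the top strand with its 3' end pointing upstream.
The product runs from position 23 to position 108, so its length is 108 − 23 + 1 = 86 bp.

86 bp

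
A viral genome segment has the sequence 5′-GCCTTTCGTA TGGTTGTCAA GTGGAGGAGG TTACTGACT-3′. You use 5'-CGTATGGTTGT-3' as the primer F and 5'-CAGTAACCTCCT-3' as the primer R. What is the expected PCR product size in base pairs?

30 bp

Forward primer CGTATGGTTGT is found on the top strand at positions 7–17.
The reverse primer's reverse complement is AGGAGGTTACTG, which matches the template at positions 25–36.
Product length = (reverse-primer end) − (forward-primer start) + 1 = 36 − 7 + 1 = 30 bp.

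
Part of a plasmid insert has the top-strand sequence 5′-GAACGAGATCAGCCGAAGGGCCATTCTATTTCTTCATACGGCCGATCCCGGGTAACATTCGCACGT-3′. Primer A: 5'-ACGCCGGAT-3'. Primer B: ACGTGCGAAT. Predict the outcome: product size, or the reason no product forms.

Primer A (ACGCCGGAT) does not match the top strand, and its reverse complement ATCCGGCGT does not match either.
With no annealing site for primer A, no amplification occurs.

No product — primer A has no binding site in the template.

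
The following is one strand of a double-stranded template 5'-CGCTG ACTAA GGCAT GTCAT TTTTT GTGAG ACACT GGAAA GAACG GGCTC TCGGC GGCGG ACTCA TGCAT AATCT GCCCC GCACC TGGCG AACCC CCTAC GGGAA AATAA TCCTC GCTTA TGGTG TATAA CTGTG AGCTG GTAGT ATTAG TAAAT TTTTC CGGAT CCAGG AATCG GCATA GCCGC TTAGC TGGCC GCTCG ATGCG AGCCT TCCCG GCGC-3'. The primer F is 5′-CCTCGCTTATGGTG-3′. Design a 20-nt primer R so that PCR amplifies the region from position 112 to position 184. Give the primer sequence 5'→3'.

5'-CGGCTATGCCGATTCCTGGA-3'

The product's 3' end on the top strand is position 184.
The reverse primer anneals to the top strand over positions 165–184, i.e. to TCCAGGAATCGGCATAGCCG.
Its sequence written 5'→3' is the reverse complement: CGGCTATGCCGATTCCTGGA.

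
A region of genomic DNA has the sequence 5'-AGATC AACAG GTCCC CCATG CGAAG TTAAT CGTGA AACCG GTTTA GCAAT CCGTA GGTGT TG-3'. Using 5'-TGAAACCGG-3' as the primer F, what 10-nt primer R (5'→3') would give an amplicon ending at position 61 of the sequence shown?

The forward primer binds at positions 33–41; the product's 3' end on the top strand is position 61.
The reverse primer anneals to the top strand over positions 52–61, i.e. to CGTAGGTGTT.
Its sequence written 5'→3' is the reverse complement: AACACCTACG.

5'-AACACCTACG-3'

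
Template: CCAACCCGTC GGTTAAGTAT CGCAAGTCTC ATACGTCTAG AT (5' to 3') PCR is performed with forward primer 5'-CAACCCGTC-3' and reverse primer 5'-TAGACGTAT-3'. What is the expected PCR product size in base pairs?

Forward primer CAACCCGTC is found on the top strand at positions 2–10.
Taking the reverse complement of TAGACGTAT gives ATACGTCTA, found at positions 31–39 on the template; the primer anneals here to the top strand with its 3' end pointing upstream.
Product length = (reverse-primer end) − (forward-primer start) + 1 = 39 − 2 + 1 = 38 bp.

38 bp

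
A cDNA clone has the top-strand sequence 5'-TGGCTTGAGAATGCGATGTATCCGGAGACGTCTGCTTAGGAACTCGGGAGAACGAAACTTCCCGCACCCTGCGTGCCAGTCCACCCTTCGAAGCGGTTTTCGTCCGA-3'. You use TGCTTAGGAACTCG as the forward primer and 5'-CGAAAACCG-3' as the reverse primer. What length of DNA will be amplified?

70 bp

The forward primer matches the template at positions 33–46.
Reverse complement of the reverse primer: CGGTTTTCG. This occurs on the top strand at positions 94–102.
The product runs from position 33 to position 102, so its length is 102 − 33 + 1 = 70 bp.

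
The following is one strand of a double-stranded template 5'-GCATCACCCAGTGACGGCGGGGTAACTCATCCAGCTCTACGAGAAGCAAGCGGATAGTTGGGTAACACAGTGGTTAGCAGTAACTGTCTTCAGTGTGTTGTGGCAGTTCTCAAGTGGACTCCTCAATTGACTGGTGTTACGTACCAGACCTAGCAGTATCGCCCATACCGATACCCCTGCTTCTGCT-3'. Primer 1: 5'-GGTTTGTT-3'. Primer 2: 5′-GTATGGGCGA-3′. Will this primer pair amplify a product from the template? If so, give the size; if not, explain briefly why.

No product — primer 1 has no binding site in the template.

Primer 1 (GGTTTGTT) does not match the top strand, and its reverse complement AACAAACC does not match either.
With no annealing site for primer 1, no amplification occurs.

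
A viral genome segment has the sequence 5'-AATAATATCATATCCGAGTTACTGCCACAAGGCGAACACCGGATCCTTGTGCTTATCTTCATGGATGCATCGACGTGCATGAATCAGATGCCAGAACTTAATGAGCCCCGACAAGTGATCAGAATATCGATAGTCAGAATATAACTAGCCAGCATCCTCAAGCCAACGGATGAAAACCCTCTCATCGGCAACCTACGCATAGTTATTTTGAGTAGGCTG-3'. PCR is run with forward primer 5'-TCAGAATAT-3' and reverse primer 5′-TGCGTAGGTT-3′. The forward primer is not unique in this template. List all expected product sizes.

The forward primer TCAGAATAT matches the top strand at positions 119–127, 134–142.
The reverse primer's reverse complement is AACCTACGCA, matching at positions 190–199.
Each forward site pairs with the reverse site to give a product ending at position 199: sizes 81, 66 bp.

81 bp, 66 bp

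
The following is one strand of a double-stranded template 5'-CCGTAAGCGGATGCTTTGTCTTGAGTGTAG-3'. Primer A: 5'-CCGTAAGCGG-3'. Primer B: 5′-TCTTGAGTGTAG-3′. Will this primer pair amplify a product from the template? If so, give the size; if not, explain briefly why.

Primer A (CCGTAAGCGG) matches the top strand at positions 1–10 (3' end points downstream).
Primer B (TCTTGAGTGTAG) also matches the top strand directly, at positions 19–30 — its reverse complement CTACACTCAAGA is not present.
Both primers anneal to the bottom strand with 3' ends pointing the same way, so neither can prime synthesis back toward the other.

No product — both primers anneal to the same strand and extend in the same direction.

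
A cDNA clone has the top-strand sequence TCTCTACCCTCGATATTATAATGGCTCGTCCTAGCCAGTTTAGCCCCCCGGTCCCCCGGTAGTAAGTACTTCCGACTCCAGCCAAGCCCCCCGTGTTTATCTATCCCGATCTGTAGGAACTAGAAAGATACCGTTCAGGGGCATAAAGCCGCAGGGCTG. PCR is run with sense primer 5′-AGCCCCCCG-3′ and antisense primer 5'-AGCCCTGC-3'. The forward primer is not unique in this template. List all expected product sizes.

117 bp, 74 bp

The forward primer AGCCCCCCG matches the top strand at positions 42–50, 85–93.
The reverse primer's reverse complement is GCAGGGCT, matching at positions 151–158.
Each forward site pairs with the reverse site to give a product ending at position 158: sizes 117, 74 bp.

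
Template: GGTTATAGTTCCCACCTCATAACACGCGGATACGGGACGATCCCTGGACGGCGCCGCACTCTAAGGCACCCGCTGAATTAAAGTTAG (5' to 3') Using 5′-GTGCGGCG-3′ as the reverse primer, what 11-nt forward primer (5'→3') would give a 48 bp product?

5'-CCACCTCATAA-3'

The reverse primer's reverse complement CGCCGCAC matches the template at positions 52–59, so the product ends at position 59.
A 48 bp product then starts at position 59 − 48 + 1 = 12.
The forward primer is identical to the top strand there: CCACCTCATAA.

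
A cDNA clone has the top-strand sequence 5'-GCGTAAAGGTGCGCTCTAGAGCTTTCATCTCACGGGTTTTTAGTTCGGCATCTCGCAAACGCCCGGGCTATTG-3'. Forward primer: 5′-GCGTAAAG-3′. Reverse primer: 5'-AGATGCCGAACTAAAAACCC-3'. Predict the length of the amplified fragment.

Forward primer GCGTAAAG is found on the top strand at positions 1–8.
Taking the reverse complement of AGATGCCGAACTAAAAACCC gives GGGTTTTTAGTTCGGCATCT, found at positions 34–53 on the template; the primer anneals here to the top strand with its 3' end pointing upstream.
Product length = (reverse-primer end) − (forward-primer start) + 1 = 53 − 1 + 1 = 53 bp.

53 bp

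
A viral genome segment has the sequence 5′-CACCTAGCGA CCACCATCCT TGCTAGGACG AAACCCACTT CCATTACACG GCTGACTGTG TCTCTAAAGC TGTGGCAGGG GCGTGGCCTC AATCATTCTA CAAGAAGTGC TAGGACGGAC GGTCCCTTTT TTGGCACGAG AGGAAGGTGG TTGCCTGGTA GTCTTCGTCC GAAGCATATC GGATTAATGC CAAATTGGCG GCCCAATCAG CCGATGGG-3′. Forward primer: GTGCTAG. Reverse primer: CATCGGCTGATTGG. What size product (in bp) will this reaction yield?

110 bp

Scanning the template, GTGCTAG occurs at positions 107–113; this primer anneals to the bottom strand there with its 3' end pointing downstream.
Reverse complement of the reverse primer: CCAATCAGCCGATG. This occurs on the top strand at positions 203–216.
Product length = (reverse-primer end) − (forward-primer start) + 1 = 216 − 107 + 1 = 110 bp.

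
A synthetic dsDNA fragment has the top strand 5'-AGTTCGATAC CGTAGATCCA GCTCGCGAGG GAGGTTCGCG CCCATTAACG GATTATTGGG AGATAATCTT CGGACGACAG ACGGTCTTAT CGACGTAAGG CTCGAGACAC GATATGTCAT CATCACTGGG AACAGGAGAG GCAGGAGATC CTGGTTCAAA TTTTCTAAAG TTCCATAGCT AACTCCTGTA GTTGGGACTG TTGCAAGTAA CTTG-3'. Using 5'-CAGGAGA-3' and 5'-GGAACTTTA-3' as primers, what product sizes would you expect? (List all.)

The forward primer CAGGAGA matches the top strand at positions 133–139, 142–148.
The reverse primer's reverse complement is TAAAGTTCC, matching at positions 166–174.
Each forward site pairs with the reverse site to give a product ending at position 174: sizes 42, 33 bp.

42 bp, 33 bp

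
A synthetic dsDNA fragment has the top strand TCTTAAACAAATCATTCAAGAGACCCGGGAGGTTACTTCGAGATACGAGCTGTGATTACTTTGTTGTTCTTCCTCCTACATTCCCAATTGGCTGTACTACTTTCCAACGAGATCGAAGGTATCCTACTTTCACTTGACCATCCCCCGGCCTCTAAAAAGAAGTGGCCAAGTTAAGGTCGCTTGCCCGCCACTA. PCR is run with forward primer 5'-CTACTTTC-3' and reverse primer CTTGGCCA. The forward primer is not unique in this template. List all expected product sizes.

74 bp, 47 bp

The forward primer CTACTTTC matches the top strand at positions 97–104, 124–131.
The reverse primer's reverse complement is TGGCCAAG, matching at positions 163–170.
Each forward site pairs with the reverse site to give a product ending at position 170: sizes 74, 47 bp.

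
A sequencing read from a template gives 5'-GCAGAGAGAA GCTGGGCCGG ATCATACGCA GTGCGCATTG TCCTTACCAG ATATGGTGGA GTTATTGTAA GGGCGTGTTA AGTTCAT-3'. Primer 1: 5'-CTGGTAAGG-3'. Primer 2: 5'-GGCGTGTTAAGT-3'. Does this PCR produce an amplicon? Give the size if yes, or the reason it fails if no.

No product — the primers' 3' ends point away from each other.

Primer 1 (CTGGTAAGG) has reverse complement CCTTACCAG, which matches the top strand at positions 42–50; primer 1 anneals to the top strand there with its 3' end pointing upstream toward position 42.
Primer 2 (GGCGTGTTAAGT) matches the top strand directly at positions 72–83; it anneals to the bottom strand with its 3' end pointing downstream toward position 83.
The 3' ends diverge (primer 1 extends toward position 1, primer 2 toward position 87), so the primers never converge on a shared product.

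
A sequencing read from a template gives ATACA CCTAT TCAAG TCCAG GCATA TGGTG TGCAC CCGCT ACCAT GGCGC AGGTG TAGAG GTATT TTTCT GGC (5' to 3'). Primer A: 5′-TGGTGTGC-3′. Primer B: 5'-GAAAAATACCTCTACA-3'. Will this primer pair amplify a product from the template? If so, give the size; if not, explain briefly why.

Yes — a 44 bp product.

Primer A (TGGTGTGC) matches the top strand at positions 26–33; it acts as a forward primer.
Primer B's reverse complement is TGTAGAGGTATTTTTC, matching the top strand at positions 54–69; it acts as a reverse primer.
The 3' ends face each other across positions 26–69, giving a 44 bp product.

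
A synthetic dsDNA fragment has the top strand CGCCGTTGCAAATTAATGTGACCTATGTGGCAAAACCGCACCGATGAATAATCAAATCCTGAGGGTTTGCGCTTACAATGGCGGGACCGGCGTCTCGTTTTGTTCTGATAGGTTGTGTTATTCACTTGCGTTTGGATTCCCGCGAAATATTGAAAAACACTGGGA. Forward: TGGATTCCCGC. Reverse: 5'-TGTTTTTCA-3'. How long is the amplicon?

Forward primer TGGATTCCCGC is found on the top strand at positions 133–143.
Taking the reverse complement of TGTTTTTCA gives TGAAAAACA, found at positions 151–159 on the template; the primer anneals here to the top strand with its 3' end pointing upstream.
Product length = (reverse-primer end) − (forward-primer start) + 1 = 159 − 133 + 1 = 27 bp.

27 bp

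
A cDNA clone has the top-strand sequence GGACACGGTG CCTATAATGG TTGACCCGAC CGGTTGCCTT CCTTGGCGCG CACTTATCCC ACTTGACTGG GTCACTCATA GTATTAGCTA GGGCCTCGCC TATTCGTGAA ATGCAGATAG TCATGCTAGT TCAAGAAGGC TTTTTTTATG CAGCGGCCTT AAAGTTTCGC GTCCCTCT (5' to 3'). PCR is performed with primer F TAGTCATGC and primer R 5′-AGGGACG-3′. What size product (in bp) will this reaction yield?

Scanning the template, TAGTCATGC occurs at positions 118–126; this primer anneals to the bottom strand there with its 3' end pointing downstream.
The reverse primer's reverse complement is CGTCCCT, which matches the template at positions 170–176.
The product runs from position 118 to position 176, so its length is 176 − 118 + 1 = 59 bp.

59 bp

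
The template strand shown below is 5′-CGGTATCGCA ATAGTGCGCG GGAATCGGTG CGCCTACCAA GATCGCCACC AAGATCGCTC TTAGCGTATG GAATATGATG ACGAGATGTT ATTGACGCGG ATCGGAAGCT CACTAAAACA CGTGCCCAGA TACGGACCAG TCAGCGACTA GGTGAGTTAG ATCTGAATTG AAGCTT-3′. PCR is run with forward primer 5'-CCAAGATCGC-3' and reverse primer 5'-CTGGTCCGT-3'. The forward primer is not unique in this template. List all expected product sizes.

104 bp, 92 bp

The forward primer CCAAGATCGC matches the top strand at positions 37–46, 49–58.
The reverse primer's reverse complement is ACGGACCAG, matching at positions 132–140.
Each forward site pairs with the reverse site to give a product ending at position 140: sizes 104, 92 bp.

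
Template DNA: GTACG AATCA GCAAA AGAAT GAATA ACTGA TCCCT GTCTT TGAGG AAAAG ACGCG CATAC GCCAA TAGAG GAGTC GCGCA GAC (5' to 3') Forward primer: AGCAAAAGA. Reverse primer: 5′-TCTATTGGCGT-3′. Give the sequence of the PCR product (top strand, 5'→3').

Forward primer AGCAAAAGA is found on the top strand at positions 10–18.
Reverse complement of the reverse primer: ACGCCAATAGA. This occurs on the top strand at positions 59–69.
The product is the template from position 10 through 69 (60 bp).

5'-AGCAAAAGAATGAATAACTGATCCCTGTCTTTGAGGAAAAGACGCGCATACGCCAATAGA-3'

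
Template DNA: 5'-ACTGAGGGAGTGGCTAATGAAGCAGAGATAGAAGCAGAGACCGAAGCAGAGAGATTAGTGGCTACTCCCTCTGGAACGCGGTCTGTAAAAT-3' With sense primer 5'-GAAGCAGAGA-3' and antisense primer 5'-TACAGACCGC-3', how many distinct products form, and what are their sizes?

The forward primer GAAGCAGAGA matches the top strand at positions 19–28, 31–40, 43–52.
The reverse primer's reverse complement is GCGGTCTGTA, matching at positions 78–87.
Each forward site pairs with the reverse site to give a product ending at position 87: sizes 69, 57, 45 bp.

Three products: 69 bp, 57 bp, 45 bp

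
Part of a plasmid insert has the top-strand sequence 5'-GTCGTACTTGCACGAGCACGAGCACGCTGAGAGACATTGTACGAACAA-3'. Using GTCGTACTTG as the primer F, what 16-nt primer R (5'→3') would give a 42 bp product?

5'-GTACAATGTCTCTCAG-3'

The forward primer binds at positions 1–10, so a 42 bp product ends at position 1 + 42 − 1 = 42.
The reverse primer anneals to the top strand over positions 27–42, i.e. to CTGAGAGACATTGTAC.
Its sequence written 5'→3' is the reverse complement: GTACAATGTCTCTCAG.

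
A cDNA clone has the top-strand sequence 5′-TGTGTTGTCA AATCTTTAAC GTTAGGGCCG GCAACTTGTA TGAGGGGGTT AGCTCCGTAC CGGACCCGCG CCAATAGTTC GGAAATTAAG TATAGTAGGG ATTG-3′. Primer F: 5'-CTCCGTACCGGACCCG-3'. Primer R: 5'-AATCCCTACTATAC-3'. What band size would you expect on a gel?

Forward primer CTCCGTACCGGACCCG is found on the top strand at positions 53–68.
The reverse primer's reverse complement is GTATAGTAGGGATT, which matches the template at positions 90–103.
The product runs from position 53 to position 103, so its length is 103 − 53 + 1 = 51 bp.

51 bp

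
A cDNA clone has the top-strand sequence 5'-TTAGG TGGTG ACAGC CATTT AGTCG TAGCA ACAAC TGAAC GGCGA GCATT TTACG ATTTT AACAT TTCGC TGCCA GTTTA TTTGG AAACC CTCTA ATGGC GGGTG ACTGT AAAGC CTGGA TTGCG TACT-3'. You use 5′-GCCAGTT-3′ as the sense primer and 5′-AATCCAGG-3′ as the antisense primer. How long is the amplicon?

51 bp

Scanning the template, GCCAGTT occurs at positions 72–78; this primer anneals to the bottom strand there with its 3' end pointing downstream.
The reverse primer's reverse complement is CCTGGATT, which matches the template at positions 115–122.
Product length = (reverse-primer end) − (forward-primer start) + 1 = 122 − 72 + 1 = 51 bp.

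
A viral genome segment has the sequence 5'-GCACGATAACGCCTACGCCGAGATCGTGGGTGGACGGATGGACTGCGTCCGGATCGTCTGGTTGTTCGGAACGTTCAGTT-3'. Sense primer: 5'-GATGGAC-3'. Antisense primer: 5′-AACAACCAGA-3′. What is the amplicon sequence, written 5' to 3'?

5'-GATGGACTGCGTCCGGATCGTCTGGTTGTT-3'

Scanning the template, GATGGAC occurs at positions 37–43; this primer anneals to the bottom strand there with its 3' end pointing downstream.
Taking the reverse complement of AACAACCAGA gives TCTGGTTGTT, found at positions 57–66 on the template; the primer anneals here to the top strand with its 3' end pointing upstream.
The product is the template from position 37 through 66 (30 bp).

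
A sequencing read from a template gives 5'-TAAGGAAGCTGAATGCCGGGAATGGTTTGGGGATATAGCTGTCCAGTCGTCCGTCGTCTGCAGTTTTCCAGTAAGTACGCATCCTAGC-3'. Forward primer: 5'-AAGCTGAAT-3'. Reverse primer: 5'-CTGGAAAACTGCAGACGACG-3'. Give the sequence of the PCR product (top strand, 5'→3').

Forward primer AAGCTGAAT is found on the top strand at positions 6–14.
The reverse primer's reverse complement is CGTCGTCTGCAGTTTTCCAG, which matches the template at positions 52–71.
The product is the template from position 6 through 71 (66 bp).

5'-AAGCTGAATGCCGGGAATGGTTTGGGGATATAGCTGTCCAGTCGTCCGTCGTCTGCAGTTTTCCAG-3'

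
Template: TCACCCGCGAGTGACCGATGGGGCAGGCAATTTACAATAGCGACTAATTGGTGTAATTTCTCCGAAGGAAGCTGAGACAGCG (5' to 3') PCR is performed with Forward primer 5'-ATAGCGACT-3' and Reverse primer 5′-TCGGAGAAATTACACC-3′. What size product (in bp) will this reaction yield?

Forward primer ATAGCGACT is found on the top strand at positions 37–45.
Taking the reverse complement of TCGGAGAAATTACACC gives GGTGTAATTTCTCCGA, found at positions 50–65 on the template; the primer anneals here to the top strand with its 3' end pointing upstream.
Product length = (reverse-primer end) − (forward-primer start) + 1 = 65 − 37 + 1 = 29 bp.

29 bp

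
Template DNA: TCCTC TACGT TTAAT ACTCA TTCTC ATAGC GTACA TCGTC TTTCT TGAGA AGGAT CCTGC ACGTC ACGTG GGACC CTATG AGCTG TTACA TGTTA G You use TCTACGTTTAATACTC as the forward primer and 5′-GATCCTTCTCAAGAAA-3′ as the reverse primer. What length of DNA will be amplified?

53 bp

Forward primer TCTACGTTTAATACTC is found on the top strand at positions 4–19.
Taking the reverse complement of GATCCTTCTCAAGAAA gives TTTCTTGAGAAGGATC, found at positions 41–56 on the template; the primer anneals here to the top strand with its 3' end pointing upstream.
Product length = (reverse-primer end) − (forward-primer start) + 1 = 56 − 4 + 1 = 53 bp.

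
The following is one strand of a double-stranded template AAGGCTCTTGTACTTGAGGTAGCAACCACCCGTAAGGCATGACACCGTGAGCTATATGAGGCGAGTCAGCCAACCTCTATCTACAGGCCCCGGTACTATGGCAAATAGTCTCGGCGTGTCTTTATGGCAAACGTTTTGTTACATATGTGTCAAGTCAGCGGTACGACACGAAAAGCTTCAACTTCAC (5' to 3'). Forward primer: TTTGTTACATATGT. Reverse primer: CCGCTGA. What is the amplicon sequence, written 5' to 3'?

5'-TTTGTTACATATGTGTCAAGTCAGCGG-3'

Scanning the template, TTTGTTACATATGT occurs at positions 135–148; this primer anneals to the bottom strand there with its 3' end pointing downstream.
Reverse complement of the reverse primer: TCAGCGG. This occurs on the top strand at positions 155–161.
The product is the template from position 135 through 161 (27 bp).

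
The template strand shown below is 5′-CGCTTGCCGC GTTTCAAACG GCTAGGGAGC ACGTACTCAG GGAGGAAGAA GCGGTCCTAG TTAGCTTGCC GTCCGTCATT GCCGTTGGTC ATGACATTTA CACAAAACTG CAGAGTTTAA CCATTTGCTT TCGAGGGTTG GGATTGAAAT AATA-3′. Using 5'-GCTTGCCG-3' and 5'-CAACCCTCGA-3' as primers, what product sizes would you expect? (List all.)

The forward primer GCTTGCCG matches the top strand at positions 2–9, 64–71.
The reverse primer's reverse complement is TCGAGGGTTG, matching at positions 131–140.
Each forward site pairs with the reverse site to give a product ending at position 140: sizes 139, 77 bp.

139 bp, 77 bp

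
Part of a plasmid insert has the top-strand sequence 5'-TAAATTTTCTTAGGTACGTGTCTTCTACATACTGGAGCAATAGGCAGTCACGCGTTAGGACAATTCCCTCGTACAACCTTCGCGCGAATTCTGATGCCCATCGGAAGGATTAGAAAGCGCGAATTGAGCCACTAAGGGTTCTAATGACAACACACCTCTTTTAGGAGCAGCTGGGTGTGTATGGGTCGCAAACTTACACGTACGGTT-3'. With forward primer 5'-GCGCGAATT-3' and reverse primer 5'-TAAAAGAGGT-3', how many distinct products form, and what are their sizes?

The forward primer GCGCGAATT matches the top strand at positions 82–90, 117–125.
The reverse primer's reverse complement is ACCTCTTTTA, matching at positions 154–163.
Each forward site pairs with the reverse site to give a product ending at position 163: sizes 82, 47 bp.

Two products: 82 bp, 47 bp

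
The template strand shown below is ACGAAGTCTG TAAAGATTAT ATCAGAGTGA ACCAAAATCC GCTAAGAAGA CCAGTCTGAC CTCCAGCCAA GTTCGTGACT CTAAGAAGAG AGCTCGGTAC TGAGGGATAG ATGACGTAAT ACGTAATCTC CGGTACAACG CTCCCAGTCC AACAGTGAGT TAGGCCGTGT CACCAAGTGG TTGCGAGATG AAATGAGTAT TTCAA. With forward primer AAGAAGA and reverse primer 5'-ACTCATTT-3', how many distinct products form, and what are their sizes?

The forward primer AAGAAGA matches the top strand at positions 44–50, 83–89.
The reverse primer's reverse complement is AAATGAGT, matching at positions 191–198.
Each forward site pairs with the reverse site to give a product ending at position 198: sizes 155, 116 bp.

Two products: 155 bp, 116 bp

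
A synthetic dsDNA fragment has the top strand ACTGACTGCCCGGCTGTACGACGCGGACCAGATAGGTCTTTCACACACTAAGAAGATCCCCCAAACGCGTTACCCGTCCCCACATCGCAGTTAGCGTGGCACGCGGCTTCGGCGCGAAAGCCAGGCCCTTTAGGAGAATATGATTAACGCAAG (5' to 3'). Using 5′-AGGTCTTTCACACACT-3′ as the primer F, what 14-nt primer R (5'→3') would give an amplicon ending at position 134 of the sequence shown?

5'-CCTAAAGGGCCTGG-3'

The forward primer binds at positions 34–49; the product's 3' end on the top strand is position 134.
The reverse primer anneals to the top strand over positions 121–134, i.e. to CCAGGCCCTTTAGG.
Its sequence written 5'→3' is the reverse complement: CCTAAAGGGCCTGG.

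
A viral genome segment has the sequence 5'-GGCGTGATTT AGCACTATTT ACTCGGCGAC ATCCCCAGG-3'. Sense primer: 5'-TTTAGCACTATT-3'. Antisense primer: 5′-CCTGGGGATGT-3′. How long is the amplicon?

Forward primer TTTAGCACTATT is found on the top strand at positions 8–19.
Reverse complement of the reverse primer: ACATCCCCAGG. This occurs on the top strand at positions 29–39.
Product length = (reverse-primer end) − (forward-primer start) + 1 = 39 − 8 + 1 = 32 bp.

32 bp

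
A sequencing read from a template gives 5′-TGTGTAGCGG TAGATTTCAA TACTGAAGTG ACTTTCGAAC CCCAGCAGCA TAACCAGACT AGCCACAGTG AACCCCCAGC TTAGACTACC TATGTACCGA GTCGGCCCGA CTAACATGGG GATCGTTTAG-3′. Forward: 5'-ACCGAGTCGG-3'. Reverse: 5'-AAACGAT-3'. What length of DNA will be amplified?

33 bp

The forward primer matches the template at positions 96–105.
Taking the reverse complement of AAACGAT gives ATCGTTT, found at positions 122–128 on the template; the primer anneals here to the top strand with its 3' end pointing upstream.
Amplicon spans positions 96–128: 33 bp.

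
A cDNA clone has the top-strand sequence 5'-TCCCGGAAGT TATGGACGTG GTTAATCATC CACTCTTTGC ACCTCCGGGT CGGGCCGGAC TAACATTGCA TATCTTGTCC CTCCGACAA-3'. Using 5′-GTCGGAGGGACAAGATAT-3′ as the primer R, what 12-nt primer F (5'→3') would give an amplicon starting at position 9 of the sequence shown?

5'-GTTATGGACGTG-3'

The reverse primer's reverse complement ATATCTTGTCCCTCCGAC matches the template at positions 70–87; the product starts at position 9.
The forward primer is identical to the top strand over positions 9–20: GTTATGGACGTG.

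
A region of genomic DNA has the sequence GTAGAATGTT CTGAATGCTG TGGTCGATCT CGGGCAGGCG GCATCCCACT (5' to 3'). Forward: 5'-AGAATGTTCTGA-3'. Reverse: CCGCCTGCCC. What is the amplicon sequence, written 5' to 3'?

Scanning the template, AGAATGTTCTGA occurs at positions 3–14; this primer anneals to the bottom strand there with its 3' end pointing downstream.
Taking the reverse complement of CCGCCTGCCC gives GGGCAGGCGG, found at positions 32–41 on the template; the primer anneals here to the top strand with its 3' end pointing upstream.
The product is the template from position 3 through 41 (39 bp).

5'-AGAATGTTCTGAATGCTGTGGTCGATCTCGGGCAGGCGG-3'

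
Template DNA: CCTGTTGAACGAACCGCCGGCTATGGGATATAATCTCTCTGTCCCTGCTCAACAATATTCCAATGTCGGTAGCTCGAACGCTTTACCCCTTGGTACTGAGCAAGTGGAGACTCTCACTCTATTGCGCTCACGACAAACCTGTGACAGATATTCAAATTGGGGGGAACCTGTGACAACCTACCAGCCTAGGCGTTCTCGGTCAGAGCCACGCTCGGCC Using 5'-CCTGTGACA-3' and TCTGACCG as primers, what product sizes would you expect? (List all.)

The forward primer CCTGTGACA matches the top strand at positions 138–146, 167–175.
The reverse primer's reverse complement is CGGTCAGA, matching at positions 197–204.
Each forward site pairs with the reverse site to give a product ending at position 204: sizes 67, 38 bp.

67 bp, 38 bp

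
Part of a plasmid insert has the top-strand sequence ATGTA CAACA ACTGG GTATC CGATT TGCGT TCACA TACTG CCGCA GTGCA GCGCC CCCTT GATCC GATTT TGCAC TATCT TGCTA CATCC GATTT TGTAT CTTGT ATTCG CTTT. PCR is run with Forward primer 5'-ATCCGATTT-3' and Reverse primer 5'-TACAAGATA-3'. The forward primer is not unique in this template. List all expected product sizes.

The forward primer ATCCGATTT matches the top strand at positions 18–26, 62–70, 87–95.
The reverse primer's reverse complement is TATCTTGTA, matching at positions 98–106.
Each forward site pairs with the reverse site to give a product ending at position 106: sizes 89, 45, 20 bp.

89 bp, 45 bp, 20 bp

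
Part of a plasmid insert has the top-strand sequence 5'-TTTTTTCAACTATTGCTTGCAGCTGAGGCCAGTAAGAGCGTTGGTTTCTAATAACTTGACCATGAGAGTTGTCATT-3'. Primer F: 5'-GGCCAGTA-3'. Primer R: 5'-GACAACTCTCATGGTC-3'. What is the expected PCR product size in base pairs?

47 bp

Scanning the template, GGCCAGTA occurs at positions 27–34; this primer anneals to the bottom strand there with its 3' end pointing downstream.
Reverse complement of the reverse primer: GACCATGAGAGTTGTC. This occurs on the top strand at positions 58–73.
The product runs from position 27 to position 73, so its length is 73 − 27 + 1 = 47 bp.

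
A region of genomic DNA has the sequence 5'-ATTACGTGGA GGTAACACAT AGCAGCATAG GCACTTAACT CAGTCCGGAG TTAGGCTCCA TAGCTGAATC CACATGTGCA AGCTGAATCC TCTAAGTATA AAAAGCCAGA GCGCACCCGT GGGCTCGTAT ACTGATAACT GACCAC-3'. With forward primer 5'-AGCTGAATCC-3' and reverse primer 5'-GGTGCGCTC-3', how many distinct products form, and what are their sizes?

Two products: 56 bp, 37 bp

The forward primer AGCTGAATCC matches the top strand at positions 62–71, 81–90.
The reverse primer's reverse complement is GAGCGCACC, matching at positions 109–117.
Each forward site pairs with the reverse site to give a product ending at position 117: sizes 56, 37 bp.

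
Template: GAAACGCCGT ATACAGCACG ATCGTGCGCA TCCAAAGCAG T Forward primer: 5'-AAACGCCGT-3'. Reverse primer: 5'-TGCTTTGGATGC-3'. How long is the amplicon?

Forward primer AAACGCCGT is found on the top strand at positions 2–10.
Taking the reverse complement of TGCTTTGGATGC gives GCATCCAAAGCA, found at positions 28–39 on the template; the primer anneals here to the top strand with its 3' end pointing upstream.
Product length = (reverse-primer end) − (forward-primer start) + 1 = 39 − 2 + 1 = 38 bp.

38 bp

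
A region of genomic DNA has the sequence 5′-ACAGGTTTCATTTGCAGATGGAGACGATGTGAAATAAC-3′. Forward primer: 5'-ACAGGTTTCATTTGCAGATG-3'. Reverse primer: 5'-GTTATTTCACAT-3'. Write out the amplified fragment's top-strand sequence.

Forward primer ACAGGTTTCATTTGCAGATG is found on the top strand at positions 1–20.
Reverse complement of the reverse primer: ATGTGAAATAAC. This occurs on the top strand at positions 27–38.
The product is the template from position 1 through 38 (38 bp).

5'-ACAGGTTTCATTTGCAGATGGAGACGATGTGAAATAAC-3'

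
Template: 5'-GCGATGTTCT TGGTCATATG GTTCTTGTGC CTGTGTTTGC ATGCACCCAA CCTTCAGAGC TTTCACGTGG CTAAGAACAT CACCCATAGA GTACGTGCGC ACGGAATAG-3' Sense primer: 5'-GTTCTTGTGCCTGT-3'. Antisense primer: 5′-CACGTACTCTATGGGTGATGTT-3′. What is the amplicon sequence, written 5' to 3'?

Forward primer GTTCTTGTGCCTGT is found on the top strand at positions 21–34.
The reverse primer's reverse complement is AACATCACCCATAGAGTACGTG, which matches the template at positions 76–97.
The product is the template from position 21 through 97 (77 bp).

5'-GTTCTTGTGCCTGTGTTTGCATGCACCCAACCTTCAGAGCTTTCACGTGGCTAAGAACATCACCCATAGAGTACGTG-3'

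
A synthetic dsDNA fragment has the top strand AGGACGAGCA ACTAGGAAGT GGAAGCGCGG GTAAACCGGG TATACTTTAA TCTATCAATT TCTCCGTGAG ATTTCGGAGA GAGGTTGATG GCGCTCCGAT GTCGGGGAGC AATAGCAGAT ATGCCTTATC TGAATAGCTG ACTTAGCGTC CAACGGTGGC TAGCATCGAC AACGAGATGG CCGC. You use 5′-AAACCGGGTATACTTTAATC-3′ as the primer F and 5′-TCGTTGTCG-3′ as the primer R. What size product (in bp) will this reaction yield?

143 bp

Scanning the template, AAACCGGGTATACTTTAATC occurs at positions 33–52; this primer anneals to the bottom strand there with its 3' end pointing downstream.
The reverse primer's reverse complement is CGACAACGA, which matches the template at positions 167–175.
The product runs from position 33 to position 175, so its length is 175 − 33 + 1 = 143 bp.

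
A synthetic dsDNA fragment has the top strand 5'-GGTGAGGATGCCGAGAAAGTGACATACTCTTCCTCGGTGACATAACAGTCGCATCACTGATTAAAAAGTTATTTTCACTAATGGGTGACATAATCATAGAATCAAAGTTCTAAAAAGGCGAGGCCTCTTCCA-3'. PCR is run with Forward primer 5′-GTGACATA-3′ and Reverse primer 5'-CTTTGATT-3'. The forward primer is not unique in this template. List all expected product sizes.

The forward primer GTGACATA matches the top strand at positions 19–26, 37–44, 85–92.
The reverse primer's reverse complement is AATCAAAG, matching at positions 100–107.
Each forward site pairs with the reverse site to give a product ending at position 107: sizes 89, 71, 23 bp.

89 bp, 71 bp, 23 bp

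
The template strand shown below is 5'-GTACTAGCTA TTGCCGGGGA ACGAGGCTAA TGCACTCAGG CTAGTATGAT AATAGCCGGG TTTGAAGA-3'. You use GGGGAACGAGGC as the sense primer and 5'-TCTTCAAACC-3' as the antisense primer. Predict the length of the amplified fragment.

53 bp

Scanning the template, GGGGAACGAGGC occurs at positions 16–27; this primer anneals to the bottom strand there with its 3' end pointing downstream.
The reverse primer's reverse complement is GGTTTGAAGA, which matches the template at positions 59–68.
Product length = (reverse-primer end) − (forward-primer start) + 1 = 68 − 16 + 1 = 53 bp.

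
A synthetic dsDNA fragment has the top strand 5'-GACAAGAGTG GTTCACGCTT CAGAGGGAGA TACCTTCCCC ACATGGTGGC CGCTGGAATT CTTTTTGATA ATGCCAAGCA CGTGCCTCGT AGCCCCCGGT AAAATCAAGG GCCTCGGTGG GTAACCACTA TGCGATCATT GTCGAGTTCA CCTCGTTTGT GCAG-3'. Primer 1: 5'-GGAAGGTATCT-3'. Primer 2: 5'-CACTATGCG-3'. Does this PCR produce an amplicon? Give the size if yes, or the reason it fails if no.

No product — the primers' 3' ends point away from each other.

Primer 1 (GGAAGGTATCT) has reverse complement AGATACCTTCC, which matches the top strand at positions 28–38; primer 1 anneals to the top strand there with its 3' end pointing upstream toward position 28.
Primer 2 (CACTATGCG) matches the top strand directly at positions 126–134; it anneals to the bottom strand with its 3' end pointing downstream toward position 134.
The 3' ends diverge (primer 1 extends toward position 1, primer 2 toward position 164), so the primers never converge on a shared product.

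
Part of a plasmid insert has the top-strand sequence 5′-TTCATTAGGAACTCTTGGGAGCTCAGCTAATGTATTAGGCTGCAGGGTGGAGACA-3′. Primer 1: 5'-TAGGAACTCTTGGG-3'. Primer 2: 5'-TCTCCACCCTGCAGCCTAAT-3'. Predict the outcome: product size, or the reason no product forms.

Primer 1 (TAGGAACTCTTGGG) matches the top strand at positions 6–19; it acts as a forward primer.
Primer 2's reverse complement is ATTAGGCTGCAGGGTGGAGA, matching the top strand at positions 34–53; it acts as a reverse primer.
The 3' ends face each other across positions 6–53, giving a 48 bp product.

Yes — a 48 bp product.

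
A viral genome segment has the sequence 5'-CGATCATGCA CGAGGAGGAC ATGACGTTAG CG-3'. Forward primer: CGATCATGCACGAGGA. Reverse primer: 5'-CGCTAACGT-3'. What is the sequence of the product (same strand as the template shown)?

Scanning the template, CGATCATGCACGAGGA occurs at positions 1–16; this primer anneals to the bottom strand there with its 3' end pointing downstream.
Taking the reverse complement of CGCTAACGT gives ACGTTAGCG, found at positions 24–32 on the template; the primer anneals here to the top strand with its 3' end pointing upstream.
The product is the template from position 1 through 32 (32 bp).

5'-CGATCATGCACGAGGAGGACATGACGTTAGCG-3'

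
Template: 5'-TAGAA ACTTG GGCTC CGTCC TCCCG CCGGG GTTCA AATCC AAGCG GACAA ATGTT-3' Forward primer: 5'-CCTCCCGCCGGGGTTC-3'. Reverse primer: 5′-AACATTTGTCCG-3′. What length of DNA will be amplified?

37 bp

The forward primer matches the template at positions 19–34.
Reverse complement of the reverse primer: CGGACAAATGTT. This occurs on the top strand at positions 44–55.
The product runs from position 19 to position 55, so its length is 55 − 19 + 1 = 37 bp.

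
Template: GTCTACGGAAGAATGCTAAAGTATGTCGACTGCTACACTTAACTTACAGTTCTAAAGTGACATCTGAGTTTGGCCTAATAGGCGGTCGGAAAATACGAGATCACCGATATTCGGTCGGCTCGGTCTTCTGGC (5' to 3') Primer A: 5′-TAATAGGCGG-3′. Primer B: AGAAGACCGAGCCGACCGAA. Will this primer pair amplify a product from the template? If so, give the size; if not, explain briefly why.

Primer A (TAATAGGCGG) matches the top strand at positions 76–85; it acts as a forward primer.
Primer B's reverse complement is TTCGGTCGGCTCGGTCTTCT, matching the top strand at positions 110–129; it acts as a reverse primer.
The 3' ends face each other across positions 76–129, giving a 54 bp product.

Yes — a 54 bp product.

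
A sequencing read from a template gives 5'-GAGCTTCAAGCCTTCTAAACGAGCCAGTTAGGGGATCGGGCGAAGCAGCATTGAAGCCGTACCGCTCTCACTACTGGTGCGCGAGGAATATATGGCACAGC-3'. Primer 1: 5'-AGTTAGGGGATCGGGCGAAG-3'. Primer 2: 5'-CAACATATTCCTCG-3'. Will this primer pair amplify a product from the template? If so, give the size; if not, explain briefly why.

Primer 2 (CAACATATTCCTCG) does not match the top strand, and its reverse complement CGAGGAATATGTTG does not match either.
With no annealing site for primer 2, no amplification occurs.

No product — primer 2 has no binding site in the template.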